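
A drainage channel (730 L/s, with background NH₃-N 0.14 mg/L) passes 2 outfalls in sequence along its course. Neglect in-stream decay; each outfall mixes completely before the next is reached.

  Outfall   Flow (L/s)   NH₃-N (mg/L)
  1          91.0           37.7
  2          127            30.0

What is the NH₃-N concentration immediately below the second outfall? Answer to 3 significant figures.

Below outfall 1: Q → 821.0 L/s, C = (730.0·0.1400 + 91.00·37.70)/821.0 = 4.303 mg/L.
Below outfall 2: Q → 948.0 L/s, C = (821.0·4.303 + 127.0·30.00)/948.0 = 7.746 mg/L.

7.75 mg/L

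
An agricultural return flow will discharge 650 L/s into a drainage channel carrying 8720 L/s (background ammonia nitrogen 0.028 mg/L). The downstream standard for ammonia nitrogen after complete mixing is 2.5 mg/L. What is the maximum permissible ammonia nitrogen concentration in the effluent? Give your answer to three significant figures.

35.7 mg/L

At the limit, (Qr·Cr + Qe·Cₑ)/(Qr + Qe) = 2.5:
Cₑ = (9370·2.5 − 8720·0.02800) / 650.0 = 35.66 mg/L.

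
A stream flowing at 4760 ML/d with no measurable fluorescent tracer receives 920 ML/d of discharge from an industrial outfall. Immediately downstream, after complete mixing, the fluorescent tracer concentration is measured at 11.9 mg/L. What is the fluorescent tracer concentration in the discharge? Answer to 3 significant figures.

73.5 mg/L

Mass balance: 4760·0 + 920.0·Cₑ = 5680·11.90
→ Cₑ = (5680·11.90 − 4760·0) / 920.0 = 73.47 mg/L.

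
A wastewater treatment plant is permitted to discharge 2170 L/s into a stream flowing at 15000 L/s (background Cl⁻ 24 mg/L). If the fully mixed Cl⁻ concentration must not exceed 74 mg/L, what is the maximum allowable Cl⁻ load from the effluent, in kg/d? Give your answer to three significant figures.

Mass balance at the limit: 15000·24.00 + 2170·Cₑ = 17170·74 → Cₑ = 419.6 mg/L.
2170 L/s = 2.170 m³/s. Load = 2.170 m³/s × 419.6 g/m³ × 86 400 s/d = 78670 kg/d.

78700 kg/d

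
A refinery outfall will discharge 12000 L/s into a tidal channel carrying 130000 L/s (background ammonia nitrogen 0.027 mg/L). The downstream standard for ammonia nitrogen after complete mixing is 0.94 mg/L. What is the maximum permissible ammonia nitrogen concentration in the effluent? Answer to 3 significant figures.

10.8 mg/L

At the limit, (Qr·Cr + Qe·Cₑ)/(Qr + Qe) = 0.94:
Cₑ = (142000·0.94 − 130000·0.02700) / 12000 = 10.83 mg/L.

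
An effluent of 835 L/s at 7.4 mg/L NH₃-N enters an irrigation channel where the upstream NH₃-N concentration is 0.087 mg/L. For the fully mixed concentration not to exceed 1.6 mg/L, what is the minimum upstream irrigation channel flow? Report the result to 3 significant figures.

Set C_mix = 1.6: (Q·0.08700 + 835.0·7.400) / (Q + 835.0) = 1.6
→ Q = 835.0·(7.400 − 1.6)/(1.6 − 0.08700) = 3201 L/s.

3200 L/s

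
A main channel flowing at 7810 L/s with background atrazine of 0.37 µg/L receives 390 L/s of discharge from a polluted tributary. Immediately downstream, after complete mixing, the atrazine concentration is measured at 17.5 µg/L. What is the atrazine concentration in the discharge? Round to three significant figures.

361 µg/L

Mass balance: 7810·0.3700 + 390.0·Cₑ = 8200·17.50
→ Cₑ = (8200·17.50 − 7810·0.3700) / 390.0 = 360.5 µg/L.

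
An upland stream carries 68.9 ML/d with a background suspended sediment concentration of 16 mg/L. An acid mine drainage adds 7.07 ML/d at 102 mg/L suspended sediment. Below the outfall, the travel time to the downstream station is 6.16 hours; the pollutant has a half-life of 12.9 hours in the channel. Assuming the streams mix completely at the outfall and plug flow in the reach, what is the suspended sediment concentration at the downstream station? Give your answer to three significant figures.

17.2 mg/L

Conservation of mass: C = (68.90·16.00 + 7.070·102.0) / 75.97 = 1824/75.97 = 24.00 mg/L.
Half-life 12.9 h → k = ln 2 / 12.9 = 0.05373 h⁻¹ = 1.290 d⁻¹.
Decay over the reach: 24.00·exp(−kt) = 24.00·0.7182 = 17.24 mg/L.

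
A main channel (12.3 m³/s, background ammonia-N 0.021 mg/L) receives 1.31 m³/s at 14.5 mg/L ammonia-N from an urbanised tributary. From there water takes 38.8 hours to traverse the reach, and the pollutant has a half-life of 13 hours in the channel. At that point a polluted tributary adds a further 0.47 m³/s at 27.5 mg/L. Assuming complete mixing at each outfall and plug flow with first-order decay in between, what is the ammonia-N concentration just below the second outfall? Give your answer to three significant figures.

1.09 mg/L

After mixing, C = (12.30·0.02100 + 1.310·14.50) / 13.61 = 19.25/13.61 = 1.415 mg/L; combined flow 13.61 m³/s.
Half-life 13 h → k = ln 2 / 13 = 0.05332 h⁻¹ = 1.280 d⁻¹.
After decay, C = 1.415 × e^(−kt) = 1.415 × 0.1263 = 0.1787 mg/L.
At the second outfall, C = (13.61·0.1787 + 0.4700·27.50) / (13.61 + 0.4700) = 1.091 mg/L.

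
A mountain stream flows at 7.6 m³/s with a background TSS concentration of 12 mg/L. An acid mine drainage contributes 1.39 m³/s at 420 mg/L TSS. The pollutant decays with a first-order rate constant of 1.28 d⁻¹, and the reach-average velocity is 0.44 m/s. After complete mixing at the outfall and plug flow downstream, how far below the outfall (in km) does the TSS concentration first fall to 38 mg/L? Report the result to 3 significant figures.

After mixing, C = (7.600·12.00 + 1.390·420.0) / 8.990 = 675.0/8.990 = 75.08 mg/L.
Set 75.08·exp(−k·t) = 38 → t = ln(75.08/38)/k = 45970 s = 12.77 h.
Distance = v·t = 0.44·45970 = 20230 m = 20.23 km.

20.2 km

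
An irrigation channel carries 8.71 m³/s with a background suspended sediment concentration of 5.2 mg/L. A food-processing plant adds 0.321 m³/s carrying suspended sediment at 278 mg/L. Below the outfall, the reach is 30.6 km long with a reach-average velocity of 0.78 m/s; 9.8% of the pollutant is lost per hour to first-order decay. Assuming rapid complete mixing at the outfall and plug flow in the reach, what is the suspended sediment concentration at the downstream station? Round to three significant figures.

4.84 mg/L

Flow-weighted average: C = (8.710·5.200 + 0.3210·278.0) / 9.031 = 134.5/9.031 = 14.90 mg/L.
Travel time t = 30.6·1000 / 0.78 = 39230 s = 10.90 h.
9.8%/h lost → k = −ln(1 − 0.098) = 0.1031 h⁻¹.
After decay, C = 14.90 × e^(−kt) = 14.90 × 0.3250 = 4.841 mg/L.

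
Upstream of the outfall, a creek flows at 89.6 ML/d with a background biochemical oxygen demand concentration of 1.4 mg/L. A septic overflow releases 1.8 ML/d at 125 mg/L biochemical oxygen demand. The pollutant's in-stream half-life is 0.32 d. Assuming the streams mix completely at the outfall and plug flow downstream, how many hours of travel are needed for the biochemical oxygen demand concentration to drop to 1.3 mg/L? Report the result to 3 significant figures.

12.0 h

After mixing, C = (89.60·1.400 + 1.800·125.0) / 91.40 = 350.4/91.40 = 3.834 mg/L.
Half-life 0.32 d → k = ln 2 / 0.32 = 2.166 d⁻¹.
3.834·exp(−k·t) = 1.3 → t = ln(3.834/1.3)/k = 43140 s = 11.98 h.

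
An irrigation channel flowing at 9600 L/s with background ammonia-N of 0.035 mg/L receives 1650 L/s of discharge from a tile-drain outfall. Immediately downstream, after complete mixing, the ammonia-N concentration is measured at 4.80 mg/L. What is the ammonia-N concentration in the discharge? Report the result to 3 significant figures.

32.5 mg/L

Mass balance: 9600·0.03500 + 1650·Cₑ = 11250·4.800
→ Cₑ = (11250·4.800 − 9600·0.03500) / 1650 = 32.52 mg/L.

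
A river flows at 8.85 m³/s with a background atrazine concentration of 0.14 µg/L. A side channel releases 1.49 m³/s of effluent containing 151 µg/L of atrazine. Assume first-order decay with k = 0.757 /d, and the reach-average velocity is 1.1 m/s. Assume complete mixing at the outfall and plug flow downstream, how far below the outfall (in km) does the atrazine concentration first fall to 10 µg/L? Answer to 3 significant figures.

98.3 km

Mass balance: C = (8.850·0.1400 + 1.490·151.0) / 10.34 = 226.2/10.34 = 21.88 µg/L.
Set 21.88·exp(−k·t) = 10 → t = ln(21.88/10)/k = 89360 s = 24.82 h.
Distance = v·t = 1.1·89360 = 98300 m = 98.30 km.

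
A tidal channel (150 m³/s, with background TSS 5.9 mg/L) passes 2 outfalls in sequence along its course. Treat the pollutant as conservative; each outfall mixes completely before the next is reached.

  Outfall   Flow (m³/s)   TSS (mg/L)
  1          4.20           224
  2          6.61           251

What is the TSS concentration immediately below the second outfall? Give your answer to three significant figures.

21.7 mg/L

After outfall 1: Q = 150.0 + 4.200 = 154.2 m³/s; C = (150.0·5.900 + 4.200·224.0)/154.2 = 11.84 mg/L.
After outfall 2: Q = 154.2 + 6.610 = 160.8 m³/s; C = (154.2·11.84 + 6.610·251.0)/160.8 = 21.67 mg/L.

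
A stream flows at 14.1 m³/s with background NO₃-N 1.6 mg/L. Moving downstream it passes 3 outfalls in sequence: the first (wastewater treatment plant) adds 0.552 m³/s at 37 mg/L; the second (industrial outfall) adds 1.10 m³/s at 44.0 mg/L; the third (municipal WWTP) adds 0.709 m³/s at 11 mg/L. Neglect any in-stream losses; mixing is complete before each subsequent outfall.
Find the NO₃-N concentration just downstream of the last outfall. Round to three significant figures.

6.03 mg/L

After outfall 1: Q = 14.10 + 0.5520 = 14.65 m³/s; C = (14.10·1.600 + 0.5520·37.00)/14.65 = 2.934 mg/L.
After outfall 2: Q = 14.65 + 1.100 = 15.75 m³/s; C = (14.65·2.934 + 1.100·44.00)/15.75 = 5.801 mg/L.
After outfall 3: Q = 15.75 + 0.7090 = 16.46 m³/s; C = (15.75·5.801 + 0.7090·11.00)/16.46 = 6.025 mg/L.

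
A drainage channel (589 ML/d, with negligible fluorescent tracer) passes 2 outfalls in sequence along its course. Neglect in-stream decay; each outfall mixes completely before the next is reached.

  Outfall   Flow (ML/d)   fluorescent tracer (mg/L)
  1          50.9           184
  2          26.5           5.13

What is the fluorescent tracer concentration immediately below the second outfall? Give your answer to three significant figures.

Outfall 1: combined Q = 639.9 ML/d; C = (589.0·0 + 50.90·184.0)/639.9 = 14.64 mg/L.
Outfall 2: combined Q = 666.4 ML/d; C = (639.9·14.64 + 26.50·5.130)/666.4 = 14.26 mg/L.

14.3 mg/L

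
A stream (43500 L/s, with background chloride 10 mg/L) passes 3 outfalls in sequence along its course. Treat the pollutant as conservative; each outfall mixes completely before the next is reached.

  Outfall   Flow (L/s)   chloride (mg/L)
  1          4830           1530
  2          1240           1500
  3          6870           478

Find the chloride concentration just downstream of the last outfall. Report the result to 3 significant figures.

Outfall 1: combined Q = 48330 L/s; C = (43500·10.00 + 4830·1530)/48330 = 161.9 mg/L.
Outfall 2: combined Q = 49570 L/s; C = (48330·161.9 + 1240·1500)/49570 = 195.4 mg/L.
Outfall 3: combined Q = 56440 L/s; C = (49570·195.4 + 6870·478.0)/56440 = 229.8 mg/L.

230 mg/L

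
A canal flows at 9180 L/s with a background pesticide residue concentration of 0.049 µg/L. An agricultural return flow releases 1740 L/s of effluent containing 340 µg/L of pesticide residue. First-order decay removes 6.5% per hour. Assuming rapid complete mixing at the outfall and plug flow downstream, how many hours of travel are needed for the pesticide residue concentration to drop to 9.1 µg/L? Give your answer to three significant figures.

26.6 h

Conservation of mass: C = (9180·0.04900 + 1740·340.0) / 10920 = 592000/10920 = 54.22 µg/L.
6.5%/h lost → k = −ln(1 − 0.065) = 0.06721 h⁻¹.
54.22·exp(−k·t) = 9.1 → t = ln(54.22/9.1)/k = 95600 s = 26.55 h.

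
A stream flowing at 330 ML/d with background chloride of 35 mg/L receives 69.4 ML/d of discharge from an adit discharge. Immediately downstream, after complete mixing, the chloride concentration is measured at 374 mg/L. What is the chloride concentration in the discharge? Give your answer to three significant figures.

Mass balance: 330.0·35.00 + 69.40·Cₑ = 399.4·374.0
→ Cₑ = (399.4·374.0 − 330.0·35.00) / 69.40 = 1986 mg/L.

1990 mg/L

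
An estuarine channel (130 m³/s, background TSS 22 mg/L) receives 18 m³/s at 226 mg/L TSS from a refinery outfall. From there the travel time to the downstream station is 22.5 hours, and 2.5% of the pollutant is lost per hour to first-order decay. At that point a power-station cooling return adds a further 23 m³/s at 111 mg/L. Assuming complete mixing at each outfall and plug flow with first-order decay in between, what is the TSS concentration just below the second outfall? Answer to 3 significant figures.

Conservation of mass: C = (130.0·22.00 + 18.00·226.0) / 148.0 = 6928/148.0 = 46.81 mg/L; combined flow 148.0 m³/s.
2.5%/h lost → k = −ln(1 − 0.025) = 0.02532 h⁻¹.
After decay, C = 46.81 × e^(−kt) = 46.81 × 0.5657 = 26.48 mg/L.
At the second outfall, C = (148.0·26.48 + 23.00·111.0) / (148.0 + 23.00) = 37.85 mg/L.

37.8 mg/L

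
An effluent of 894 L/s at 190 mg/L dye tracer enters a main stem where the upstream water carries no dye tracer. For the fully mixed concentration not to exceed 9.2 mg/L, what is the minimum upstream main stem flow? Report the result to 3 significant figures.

Set C_mix = 9.2: (Q·0 + 894.0·190.0) / (Q + 894.0) = 9.2
→ Q = 894.0·(190.0 − 9.2)/(9.2 − 0) = 17570 L/s.

17600 L/s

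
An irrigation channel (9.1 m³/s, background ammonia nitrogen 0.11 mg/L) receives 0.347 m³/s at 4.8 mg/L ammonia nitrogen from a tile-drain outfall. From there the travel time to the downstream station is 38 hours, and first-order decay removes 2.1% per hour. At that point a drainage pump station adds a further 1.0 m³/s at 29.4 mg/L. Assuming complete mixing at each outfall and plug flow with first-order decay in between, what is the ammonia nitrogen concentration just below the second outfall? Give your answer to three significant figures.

2.93 mg/L

Mixed concentration C = ΣQC/ΣQ = (9.100·0.1100 + 0.3470·4.800) / 9.447 = 2.667/9.447 = 0.2823 mg/L; combined flow 9.447 m³/s.
2.1%/h lost → k = −ln(1 − 0.021) = 0.02122 h⁻¹.
First-order decay: C = 0.2823·exp(−k·t) = 0.2823·0.4464 = 0.1260 mg/L.
Second outfall: C = (9.447·0.1260 + 1.000·29.40)/10.45 = 2.928 mg/L.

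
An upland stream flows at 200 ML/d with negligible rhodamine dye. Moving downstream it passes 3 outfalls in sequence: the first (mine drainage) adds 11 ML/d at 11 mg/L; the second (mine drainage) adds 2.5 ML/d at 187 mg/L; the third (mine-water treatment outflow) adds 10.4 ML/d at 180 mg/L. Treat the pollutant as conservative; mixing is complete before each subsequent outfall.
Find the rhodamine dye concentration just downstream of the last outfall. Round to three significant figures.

Outfall 1: combined Q = 211.0 ML/d; C = (200.0·0 + 11.00·11.00)/211.0 = 0.5735 mg/L.
Outfall 2: combined Q = 213.5 ML/d; C = (211.0·0.5735 + 2.500·187.0)/213.5 = 2.756 mg/L.
Outfall 3: combined Q = 223.9 ML/d; C = (213.5·2.756 + 10.40·180.0)/223.9 = 10.99 mg/L.

11.0 mg/L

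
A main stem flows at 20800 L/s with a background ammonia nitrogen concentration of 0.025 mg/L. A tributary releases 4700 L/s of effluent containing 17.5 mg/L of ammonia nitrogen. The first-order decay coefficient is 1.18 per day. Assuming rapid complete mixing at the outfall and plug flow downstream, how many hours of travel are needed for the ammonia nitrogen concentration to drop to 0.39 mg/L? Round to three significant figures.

Mixed concentration C = ΣQC/ΣQ = (20800·0.02500 + 4700·17.50) / 25500 = 82770/25500 = 3.246 mg/L.
3.246·exp(−k·t) = 0.39 → t = ln(3.246/0.39)/k = 155200 s = 43.10 h.

43.1 h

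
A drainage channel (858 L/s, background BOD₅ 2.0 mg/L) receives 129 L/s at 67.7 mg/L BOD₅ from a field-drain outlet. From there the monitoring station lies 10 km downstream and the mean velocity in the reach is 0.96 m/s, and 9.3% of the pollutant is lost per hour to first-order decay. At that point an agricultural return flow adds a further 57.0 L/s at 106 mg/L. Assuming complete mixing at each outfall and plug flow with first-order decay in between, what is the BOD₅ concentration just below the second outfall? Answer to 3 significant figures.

13.3 mg/L

Conservation of mass: C = (858.0·2.000 + 129.0·67.70) / 987.0 = 10450/987.0 = 10.59 mg/L; combined flow 987.0 L/s.
Travel time t = 10·1000 / 0.96 = 10420 s = 2.894 h.
9.3%/h lost → k = −ln(1 − 0.093) = 0.09761 h⁻¹.
After decay, C = 10.59 × e^(−kt) = 10.59 × 0.7539 = 7.982 mg/L.
Second outfall: C = (987.0·7.982 + 57.00·106.0)/1044 = 13.33 mg/L.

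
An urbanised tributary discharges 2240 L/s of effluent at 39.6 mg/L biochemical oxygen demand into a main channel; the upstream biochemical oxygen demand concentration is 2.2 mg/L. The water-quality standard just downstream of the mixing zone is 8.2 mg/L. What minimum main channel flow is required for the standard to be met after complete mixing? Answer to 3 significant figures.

11700 L/s

Set C_mix = 8.2: (Q·2.200 + 2240·39.60) / (Q + 2240) = 8.2
→ Q = 2240·(39.60 − 8.2)/(8.2 − 2.200) = 11720 L/s.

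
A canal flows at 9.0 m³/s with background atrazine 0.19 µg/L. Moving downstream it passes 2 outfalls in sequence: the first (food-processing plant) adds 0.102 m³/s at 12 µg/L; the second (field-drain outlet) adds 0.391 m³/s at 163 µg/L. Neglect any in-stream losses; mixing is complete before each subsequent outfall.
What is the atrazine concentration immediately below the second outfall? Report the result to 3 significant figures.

Below outfall 1: Q → 9.102 m³/s, C = (9.000·0.1900 + 0.1020·12.00)/9.102 = 0.3223 µg/L.
Below outfall 2: Q → 9.493 m³/s, C = (9.102·0.3223 + 0.3910·163.0)/9.493 = 7.023 µg/L.

7.02 µg/L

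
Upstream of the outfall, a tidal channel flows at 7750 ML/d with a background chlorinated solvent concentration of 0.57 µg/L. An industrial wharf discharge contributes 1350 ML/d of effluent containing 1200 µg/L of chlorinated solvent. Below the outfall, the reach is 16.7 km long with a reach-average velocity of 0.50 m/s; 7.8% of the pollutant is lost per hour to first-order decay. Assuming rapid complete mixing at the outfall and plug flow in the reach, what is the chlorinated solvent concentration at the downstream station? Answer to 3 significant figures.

Mixed concentration C = ΣQC/ΣQ = (7750·0.5700 + 1350·1200) / 9100 = 1624000/9100 = 178.5 µg/L.
Travel time t = 16.7·1000 / 0.50 = 33400 s = 9.278 h.
7.8%/h lost → k = −ln(1 − 0.078) = 0.08121 h⁻¹.
First-order decay: C = 178.5·exp(−k·t) = 178.5·0.4707 = 84.03 µg/L.

84.0 µg/L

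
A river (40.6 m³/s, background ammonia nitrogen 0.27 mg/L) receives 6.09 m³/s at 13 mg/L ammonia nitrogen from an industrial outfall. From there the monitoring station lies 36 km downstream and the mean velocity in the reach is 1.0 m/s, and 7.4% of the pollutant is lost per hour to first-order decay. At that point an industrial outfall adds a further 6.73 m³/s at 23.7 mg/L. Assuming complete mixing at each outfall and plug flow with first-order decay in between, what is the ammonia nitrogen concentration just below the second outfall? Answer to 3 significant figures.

3.77 mg/L

Conservation of mass: C = (40.60·0.2700 + 6.090·13.00) / 46.69 = 90.13/46.69 = 1.930 mg/L; combined flow 46.69 m³/s.
Travel time t = 36·1000 / 1.0 = 36000 s = 10.00 h.
7.4%/h lost → k = −ln(1 − 0.074) = 0.07688 h⁻¹.
After decay, C = 1.930 × e^(−kt) = 1.930 × 0.4636 = 0.8949 mg/L.
At the second outfall, C = (46.69·0.8949 + 6.730·23.70) / (46.69 + 6.730) = 3.768 mg/L.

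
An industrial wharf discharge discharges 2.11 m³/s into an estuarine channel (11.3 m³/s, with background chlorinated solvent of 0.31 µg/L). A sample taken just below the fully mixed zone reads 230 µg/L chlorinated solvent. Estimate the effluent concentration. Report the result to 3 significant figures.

Mass balance: 11.30·0.3100 + 2.110·Cₑ = 13.41·230.0
→ Cₑ = (13.41·230.0 − 11.30·0.3100) / 2.110 = 1460 µg/L.

1460 µg/L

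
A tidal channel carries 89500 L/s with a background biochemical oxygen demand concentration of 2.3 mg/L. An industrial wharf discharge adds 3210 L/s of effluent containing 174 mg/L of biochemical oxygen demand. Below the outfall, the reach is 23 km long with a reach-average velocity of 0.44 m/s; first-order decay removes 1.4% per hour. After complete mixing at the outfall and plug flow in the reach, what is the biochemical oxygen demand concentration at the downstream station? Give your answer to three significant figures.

6.72 mg/L

Flow-weighted average: C = (89500·2.300 + 3210·174.0) / 92710 = 764400/92710 = 8.245 mg/L.
Travel time t = 23·1000 / 0.44 = 52270 s = 14.52 h.
1.4%/h lost → k = −ln(1 − 0.014) = 0.01410 h⁻¹.
After decay, C = 8.245 × e^(−kt) = 8.245 × 0.8149 = 6.719 mg/L.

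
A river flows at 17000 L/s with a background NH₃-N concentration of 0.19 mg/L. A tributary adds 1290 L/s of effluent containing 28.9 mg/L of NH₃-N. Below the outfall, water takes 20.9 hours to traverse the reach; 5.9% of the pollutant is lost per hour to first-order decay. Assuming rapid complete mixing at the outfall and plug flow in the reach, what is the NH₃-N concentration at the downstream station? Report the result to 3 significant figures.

0.621 mg/L

Mixed concentration C = ΣQC/ΣQ = (17000·0.1900 + 1290·28.90) / 18290 = 40510/18290 = 2.215 mg/L.
5.9%/h lost → k = −ln(1 − 0.059) = 0.06081 h⁻¹.
Applying C = C₀e^(−kt): 2.215 × 0.2806 = 0.6214 mg/L.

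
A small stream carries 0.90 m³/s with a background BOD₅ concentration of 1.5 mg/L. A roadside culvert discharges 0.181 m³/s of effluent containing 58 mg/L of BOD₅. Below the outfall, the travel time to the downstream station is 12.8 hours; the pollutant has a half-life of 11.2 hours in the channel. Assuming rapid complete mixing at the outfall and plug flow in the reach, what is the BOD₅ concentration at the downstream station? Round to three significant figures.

After mixing, C = (0.9000·1.500 + 0.1810·58.00) / 1.081 = 11.85/1.081 = 10.96 mg/L.
Half-life 11.2 h → k = ln 2 / 11.2 = 0.06189 h⁻¹ = 1.485 d⁻¹.
First-order decay: C = 10.96·exp(−k·t) = 10.96·0.4529 = 4.963 mg/L.

4.96 mg/L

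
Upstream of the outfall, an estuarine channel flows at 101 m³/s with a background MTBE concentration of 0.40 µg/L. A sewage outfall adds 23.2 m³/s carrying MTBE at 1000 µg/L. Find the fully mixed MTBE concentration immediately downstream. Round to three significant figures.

Mixed concentration C = ΣQC/ΣQ = (101.0·0.4000 + 23.20·1000) / 124.2 = 23240/124.2 = 187.1 µg/L.

187 µg/L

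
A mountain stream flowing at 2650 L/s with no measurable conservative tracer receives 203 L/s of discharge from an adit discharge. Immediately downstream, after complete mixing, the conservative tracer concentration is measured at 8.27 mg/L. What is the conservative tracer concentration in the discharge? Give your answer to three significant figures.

Mass balance: 2650·0 + 203.0·Cₑ = 2853·8.270
→ Cₑ = (2853·8.270 − 2650·0) / 203.0 = 116.2 mg/L.

116 mg/L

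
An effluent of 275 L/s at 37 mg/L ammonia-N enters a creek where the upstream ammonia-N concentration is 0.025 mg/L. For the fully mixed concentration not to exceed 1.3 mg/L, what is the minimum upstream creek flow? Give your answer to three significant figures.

Set C_mix = 1.3: (Q·0.02500 + 275.0·37.00) / (Q + 275.0) = 1.3
→ Q = 275.0·(37.00 − 1.3)/(1.3 − 0.02500) = 7700 L/s.

7700 L/s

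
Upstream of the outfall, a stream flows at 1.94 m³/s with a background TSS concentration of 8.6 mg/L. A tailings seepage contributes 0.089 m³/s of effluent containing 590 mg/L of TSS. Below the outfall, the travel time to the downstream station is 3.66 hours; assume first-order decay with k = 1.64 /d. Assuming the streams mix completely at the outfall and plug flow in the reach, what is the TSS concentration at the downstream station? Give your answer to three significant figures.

26.6 mg/L

Conservation of mass: C = (1.940·8.600 + 0.08900·590.0) / 2.029 = 69.19/2.029 = 34.10 mg/L.
First-order decay: C = 34.10·exp(−k·t) = 34.10·0.7787 = 26.56 mg/L.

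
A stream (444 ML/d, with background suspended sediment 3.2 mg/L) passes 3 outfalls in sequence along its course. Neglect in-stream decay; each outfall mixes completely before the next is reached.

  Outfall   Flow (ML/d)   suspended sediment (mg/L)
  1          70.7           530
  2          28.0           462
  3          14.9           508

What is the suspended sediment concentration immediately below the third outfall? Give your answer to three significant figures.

107 mg/L

Outfall 1: combined Q = 514.7 ML/d; C = (444.0·3.200 + 70.70·530.0)/514.7 = 75.56 mg/L.
Outfall 2: combined Q = 542.7 ML/d; C = (514.7·75.56 + 28.00·462.0)/542.7 = 95.50 mg/L.
Outfall 3: combined Q = 557.6 ML/d; C = (542.7·95.50 + 14.90·508.0)/557.6 = 106.5 mg/L.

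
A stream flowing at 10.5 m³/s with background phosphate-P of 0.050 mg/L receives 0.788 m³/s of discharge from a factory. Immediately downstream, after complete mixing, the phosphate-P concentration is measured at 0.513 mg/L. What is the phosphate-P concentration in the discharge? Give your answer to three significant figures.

Mass balance: 10.50·0.05000 + 0.7880·Cₑ = 11.29·0.5130
→ Cₑ = (11.29·0.5130 − 10.50·0.05000) / 0.7880 = 6.682 mg/L.

6.68 mg/L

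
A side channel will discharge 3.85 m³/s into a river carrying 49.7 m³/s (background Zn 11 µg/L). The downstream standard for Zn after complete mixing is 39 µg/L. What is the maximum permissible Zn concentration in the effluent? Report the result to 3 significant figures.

400 µg/L

At the limit, (Qr·Cr + Qe·Cₑ)/(Qr + Qe) = 39:
Cₑ = (53.55·39 − 49.70·11.00) / 3.850 = 400.5 µg/L.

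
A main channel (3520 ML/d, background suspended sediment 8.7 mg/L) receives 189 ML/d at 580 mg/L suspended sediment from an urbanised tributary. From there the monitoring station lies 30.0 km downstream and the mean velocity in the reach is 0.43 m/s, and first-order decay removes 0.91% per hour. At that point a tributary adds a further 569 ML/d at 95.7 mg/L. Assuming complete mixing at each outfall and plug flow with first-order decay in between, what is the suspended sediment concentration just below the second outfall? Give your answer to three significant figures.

40.2 mg/L

After mixing, C = (3520·8.700 + 189.0·580.0) / 3709 = 140200/3709 = 37.81 mg/L; combined flow 3709 ML/d.
Travel time t = 30.0·1000 / 0.43 = 69770 s = 19.38 h.
0.91%/h lost → k = −ln(1 − 0.0091) = 0.009142 h⁻¹.
Applying C = C₀e^(−kt): 37.81 × 0.8376 = 31.67 mg/L.
Second outfall: C = (3709·31.67 + 569.0·95.70)/4278 = 40.19 mg/L.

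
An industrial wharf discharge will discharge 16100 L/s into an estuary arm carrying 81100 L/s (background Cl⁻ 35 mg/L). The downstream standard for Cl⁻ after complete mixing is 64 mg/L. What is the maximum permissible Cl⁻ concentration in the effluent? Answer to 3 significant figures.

At the limit, (Qr·Cr + Qe·Cₑ)/(Qr + Qe) = 64:
Cₑ = (97200·64 − 81100·35.00) / 16100 = 210.1 mg/L.

210 mg/L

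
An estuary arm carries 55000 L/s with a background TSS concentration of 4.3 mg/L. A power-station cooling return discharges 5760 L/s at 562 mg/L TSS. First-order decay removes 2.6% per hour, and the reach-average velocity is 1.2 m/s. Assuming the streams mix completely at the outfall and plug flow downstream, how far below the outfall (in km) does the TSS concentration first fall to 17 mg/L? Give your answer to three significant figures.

199 km

Mixed concentration C = ΣQC/ΣQ = (55000·4.300 + 5760·562.0) / 60760 = 3474000/60760 = 57.17 mg/L.
2.6%/h lost → k = −ln(1 − 0.026) = 0.02634 h⁻¹.
Set 57.17·exp(−k·t) = 17 → t = ln(57.17/17)/k = 165700 s = 46.04 h.
Distance = v·t = 1.2·165700 = 198900 m = 198.9 km.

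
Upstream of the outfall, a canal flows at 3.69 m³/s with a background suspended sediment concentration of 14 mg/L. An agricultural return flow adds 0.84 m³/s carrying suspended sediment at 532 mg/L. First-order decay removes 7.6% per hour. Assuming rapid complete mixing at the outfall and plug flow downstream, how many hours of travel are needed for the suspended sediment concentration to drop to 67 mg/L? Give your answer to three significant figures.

6.28 h

After mixing, C = (3.690·14.00 + 0.8400·532.0) / 4.530 = 498.5/4.530 = 110.1 mg/L.
7.6%/h lost → k = −ln(1 − 0.076) = 0.07904 h⁻¹.
110.1·exp(−k·t) = 67 → t = ln(110.1/67)/k = 22600 s = 6.278 h.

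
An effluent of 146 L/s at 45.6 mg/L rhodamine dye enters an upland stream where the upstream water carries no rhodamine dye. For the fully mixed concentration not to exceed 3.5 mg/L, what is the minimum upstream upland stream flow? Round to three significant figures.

1760 L/s

Set C_mix = 3.5: (Q·0 + 146.0·45.60) / (Q + 146.0) = 3.5
→ Q = 146.0·(45.60 − 3.5)/(3.5 − 0) = 1756 L/s.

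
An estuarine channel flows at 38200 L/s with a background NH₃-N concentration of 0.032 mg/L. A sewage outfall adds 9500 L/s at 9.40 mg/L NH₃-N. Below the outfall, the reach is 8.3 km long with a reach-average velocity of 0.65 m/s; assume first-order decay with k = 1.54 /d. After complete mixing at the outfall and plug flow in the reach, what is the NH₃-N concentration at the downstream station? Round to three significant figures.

Conservation of mass: C = (38200·0.03200 + 9500·9.400) / 47700 = 90520/47700 = 1.898 mg/L.
Travel time t = 8.3·1000 / 0.65 = 12770 s = 3.547 h.
Decay over the reach: 1.898·exp(−kt) = 1.898·0.7964 = 1.511 mg/L.

1.51 mg/L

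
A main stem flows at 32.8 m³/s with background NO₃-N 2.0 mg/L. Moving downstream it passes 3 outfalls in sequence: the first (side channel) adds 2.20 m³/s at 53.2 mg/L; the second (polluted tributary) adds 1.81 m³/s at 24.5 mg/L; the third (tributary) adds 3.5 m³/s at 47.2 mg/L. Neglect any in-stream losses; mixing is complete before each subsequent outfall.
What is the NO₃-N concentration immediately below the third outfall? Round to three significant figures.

9.73 mg/L

After outfall 1: Q = 32.80 + 2.200 = 35.00 m³/s; C = (32.80·2.000 + 2.200·53.20)/35.00 = 5.218 mg/L.
After outfall 2: Q = 35.00 + 1.810 = 36.81 m³/s; C = (35.00·5.218 + 1.810·24.50)/36.81 = 6.166 mg/L.
After outfall 3: Q = 36.81 + 3.500 = 40.31 m³/s; C = (36.81·6.166 + 3.500·47.20)/40.31 = 9.729 mg/L.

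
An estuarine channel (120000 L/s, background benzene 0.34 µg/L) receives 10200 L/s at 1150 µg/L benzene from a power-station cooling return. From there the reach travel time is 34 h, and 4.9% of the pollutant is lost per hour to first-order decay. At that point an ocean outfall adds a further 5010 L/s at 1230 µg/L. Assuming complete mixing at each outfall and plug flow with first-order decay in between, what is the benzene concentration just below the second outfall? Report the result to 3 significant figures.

Conservation of mass: C = (120000·0.3400 + 10200·1150) / 130200 = 11770000/130200 = 90.41 µg/L; combined flow 130200 L/s.
4.9%/h lost → k = −ln(1 − 0.049) = 0.05024 h⁻¹.
First-order decay: C = 90.41·exp(−k·t) = 90.41·0.1812 = 16.38 µg/L.
Second outfall: C = (130200·16.38 + 5010·1230)/135200 = 61.35 µg/L.

61.3 µg/L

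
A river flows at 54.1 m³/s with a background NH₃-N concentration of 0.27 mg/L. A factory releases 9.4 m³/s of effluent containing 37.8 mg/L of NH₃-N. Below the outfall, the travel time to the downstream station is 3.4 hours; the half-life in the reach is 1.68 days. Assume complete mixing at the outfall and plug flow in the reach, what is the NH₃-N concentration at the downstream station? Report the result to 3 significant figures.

5.49 mg/L

Mass balance: C = (54.10·0.2700 + 9.400·37.80) / 63.50 = 369.9/63.50 = 5.826 mg/L.
Half-life 1.68 d → k = ln 2 / 1.68 = 0.4126 d⁻¹.
First-order decay: C = 5.826·exp(−k·t) = 5.826·0.9432 = 5.495 mg/L.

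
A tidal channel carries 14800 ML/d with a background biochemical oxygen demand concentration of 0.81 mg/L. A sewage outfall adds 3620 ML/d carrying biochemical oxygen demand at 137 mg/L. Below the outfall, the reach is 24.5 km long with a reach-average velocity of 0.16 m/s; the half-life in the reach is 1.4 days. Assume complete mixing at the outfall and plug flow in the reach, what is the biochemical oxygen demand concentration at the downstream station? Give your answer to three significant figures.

Mass balance: C = (14800·0.8100 + 3620·137.0) / 18420 = 507900/18420 = 27.57 mg/L.
Travel time t = 24.5·1000 / 0.16 = 153100 s = 42.53 h.
Half-life 1.4 d → k = ln 2 / 1.4 = 0.4951 d⁻¹.
First-order decay: C = 27.57·exp(−k·t) = 27.57·0.4158 = 11.47 mg/L.

11.5 mg/L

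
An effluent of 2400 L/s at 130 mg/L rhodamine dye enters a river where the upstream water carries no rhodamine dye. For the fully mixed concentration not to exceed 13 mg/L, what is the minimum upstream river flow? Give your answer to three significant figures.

Set C_mix = 13: (Q·0 + 2400·130.0) / (Q + 2400) = 13
→ Q = 2400·(130.0 − 13)/(13 − 0) = 21600 L/s.

21600 L/s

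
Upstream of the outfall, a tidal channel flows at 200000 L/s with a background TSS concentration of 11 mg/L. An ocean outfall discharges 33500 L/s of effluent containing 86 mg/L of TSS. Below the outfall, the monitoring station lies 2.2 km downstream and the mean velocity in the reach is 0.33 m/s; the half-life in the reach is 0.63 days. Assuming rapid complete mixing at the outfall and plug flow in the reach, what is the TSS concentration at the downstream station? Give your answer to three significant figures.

20.0 mg/L

Flow-weighted average: C = (200000·11.00 + 33500·86.00) / 233500 = 5081000/233500 = 21.76 mg/L.
Travel time t = 2.2·1000 / 0.33 = 6667 s = 1.852 h.
Half-life 0.63 d → k = ln 2 / 0.63 = 1.100 d⁻¹.
First-order decay: C = 21.76·exp(−k·t) = 21.76·0.9186 = 19.99 mg/L.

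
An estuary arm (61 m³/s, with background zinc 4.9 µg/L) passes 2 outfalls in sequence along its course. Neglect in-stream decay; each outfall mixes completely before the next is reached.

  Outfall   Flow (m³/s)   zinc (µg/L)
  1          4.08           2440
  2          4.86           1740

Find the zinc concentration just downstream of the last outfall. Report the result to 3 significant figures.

Below outfall 1: Q → 65.08 m³/s, C = (61.00·4.900 + 4.080·2440)/65.08 = 157.6 µg/L.
Below outfall 2: Q → 69.94 m³/s, C = (65.08·157.6 + 4.860·1740)/69.94 = 267.5 µg/L.

268 µg/L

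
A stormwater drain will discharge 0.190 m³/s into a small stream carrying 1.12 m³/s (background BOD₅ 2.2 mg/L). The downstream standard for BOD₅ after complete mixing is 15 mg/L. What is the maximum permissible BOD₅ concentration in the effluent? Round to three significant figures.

90.5 mg/L

At the limit, (Qr·Cr + Qe·Cₑ)/(Qr + Qe) = 15:
Cₑ = (1.310·15 − 1.120·2.200) / 0.1900 = 90.45 mg/L.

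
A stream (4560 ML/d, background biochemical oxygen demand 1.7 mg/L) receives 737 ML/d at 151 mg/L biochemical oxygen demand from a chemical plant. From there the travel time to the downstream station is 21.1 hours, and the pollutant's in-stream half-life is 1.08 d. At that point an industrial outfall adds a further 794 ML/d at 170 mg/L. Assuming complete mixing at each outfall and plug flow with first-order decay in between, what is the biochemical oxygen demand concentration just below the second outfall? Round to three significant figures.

Flow-weighted average: C = (4560·1.700 + 737.0·151.0) / 5297 = 119000/5297 = 22.47 mg/L; combined flow 5297 ML/d.
Half-life 1.08 d → k = ln 2 / 1.08 = 0.6418 d⁻¹.
Applying C = C₀e^(−kt): 22.47 × 0.5688 = 12.78 mg/L.
At the second outfall, C = (5297·12.78 + 794.0·170.0) / (5297 + 794.0) = 33.28 mg/L.

33.3 mg/L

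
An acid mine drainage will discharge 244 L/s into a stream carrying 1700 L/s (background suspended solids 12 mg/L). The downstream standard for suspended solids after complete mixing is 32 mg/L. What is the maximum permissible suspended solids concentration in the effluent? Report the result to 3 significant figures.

At the limit, (Qr·Cr + Qe·Cₑ)/(Qr + Qe) = 32:
Cₑ = (1944·32 − 1700·12.00) / 244.0 = 171.3 mg/L.

171 mg/L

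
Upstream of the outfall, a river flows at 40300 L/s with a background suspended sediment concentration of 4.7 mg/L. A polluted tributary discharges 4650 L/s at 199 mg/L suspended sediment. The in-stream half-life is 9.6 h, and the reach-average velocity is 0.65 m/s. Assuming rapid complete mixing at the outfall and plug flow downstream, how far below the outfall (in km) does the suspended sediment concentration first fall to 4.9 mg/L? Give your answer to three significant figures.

Mixed concentration C = ΣQC/ΣQ = (40300·4.700 + 4650·199.0) / 44950 = 1115000/44950 = 24.80 mg/L.
Half-life 9.6 h → k = ln 2 / 9.6 = 0.07220 h⁻¹ = 1.733 d⁻¹.
Set 24.80·exp(−k·t) = 4.9 → t = ln(24.80/4.9)/k = 80850 s = 22.46 h.
Distance = v·t = 0.65·80850 = 52550 m = 52.55 km.

52.6 km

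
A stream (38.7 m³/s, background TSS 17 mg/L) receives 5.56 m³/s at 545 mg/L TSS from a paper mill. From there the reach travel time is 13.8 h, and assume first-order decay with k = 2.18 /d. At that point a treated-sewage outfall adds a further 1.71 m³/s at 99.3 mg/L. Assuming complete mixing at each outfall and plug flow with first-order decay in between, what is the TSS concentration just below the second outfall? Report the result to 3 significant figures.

Mixed concentration C = ΣQC/ΣQ = (38.70·17.00 + 5.560·545.0) / 44.26 = 3688/44.26 = 83.33 mg/L; combined flow 44.26 m³/s.
First-order decay: C = 83.33·exp(−k·t) = 83.33·0.2855 = 23.79 mg/L.
Second outfall: C = (44.26·23.79 + 1.710·99.30)/45.97 = 26.60 mg/L.

26.6 mg/L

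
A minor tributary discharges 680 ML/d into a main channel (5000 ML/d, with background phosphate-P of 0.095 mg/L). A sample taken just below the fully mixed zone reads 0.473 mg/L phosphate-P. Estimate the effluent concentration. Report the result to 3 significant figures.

Mass balance: 5000·0.09500 + 680.0·Cₑ = 5680·0.4730
→ Cₑ = (5680·0.4730 − 5000·0.09500) / 680.0 = 3.252 mg/L.

3.25 mg/L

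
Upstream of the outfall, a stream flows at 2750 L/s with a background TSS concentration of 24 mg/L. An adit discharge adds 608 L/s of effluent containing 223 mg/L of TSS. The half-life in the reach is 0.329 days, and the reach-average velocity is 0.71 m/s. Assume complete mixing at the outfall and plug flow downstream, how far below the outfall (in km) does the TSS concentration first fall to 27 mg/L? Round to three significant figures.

Mass balance: C = (2750·24.00 + 608.0·223.0) / 3358 = 201600/3358 = 60.03 mg/L.
Half-life 0.329 d → k = ln 2 / 0.329 = 2.107 d⁻¹.
Set 60.03·exp(−k·t) = 27 → t = ln(60.03/27)/k = 32770 s = 9.102 h.
Distance = v·t = 0.71·32770 = 23260 m = 23.26 km.

23.3 km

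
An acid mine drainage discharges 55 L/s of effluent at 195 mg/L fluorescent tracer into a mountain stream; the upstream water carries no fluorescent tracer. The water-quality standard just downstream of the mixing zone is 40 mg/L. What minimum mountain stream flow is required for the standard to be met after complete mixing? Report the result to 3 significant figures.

Set C_mix = 40: (Q·0 + 55.00·195.0) / (Q + 55.00) = 40
→ Q = 55.00·(195.0 − 40)/(40 − 0) = 213.1 L/s.

213 L/s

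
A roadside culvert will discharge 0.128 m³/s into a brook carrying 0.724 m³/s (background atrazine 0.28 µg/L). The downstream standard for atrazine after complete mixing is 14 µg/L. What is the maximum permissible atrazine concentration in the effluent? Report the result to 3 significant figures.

91.6 µg/L

At the limit, (Qr·Cr + Qe·Cₑ)/(Qr + Qe) = 14:
Cₑ = (0.8520·14 − 0.7240·0.2800) / 0.1280 = 91.60 µg/L.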